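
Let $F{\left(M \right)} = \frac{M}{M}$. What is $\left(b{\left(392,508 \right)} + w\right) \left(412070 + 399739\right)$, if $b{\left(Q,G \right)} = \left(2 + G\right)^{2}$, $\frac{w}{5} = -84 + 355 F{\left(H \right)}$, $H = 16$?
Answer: $212251522095$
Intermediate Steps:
$F{\left(M \right)} = 1$
$w = 1355$ ($w = 5 \left(-84 + 355 \cdot 1\right) = 5 \left(-84 + 355\right) = 5 \cdot 271 = 1355$)
$\left(b{\left(392,508 \right)} + w\right) \left(412070 + 399739\right) = \left(\left(2 + 508\right)^{2} + 1355\right) \left(412070 + 399739\right) = \left(510^{2} + 1355\right) 811809 = \left(260100 + 1355\right) 811809 = 261455 \cdot 811809 = 212251522095$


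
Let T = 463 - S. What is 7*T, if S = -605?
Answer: 7476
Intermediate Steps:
T = 1068 (T = 463 - 1*(-605) = 463 + 605 = 1068)
7*T = 7*1068 = 7476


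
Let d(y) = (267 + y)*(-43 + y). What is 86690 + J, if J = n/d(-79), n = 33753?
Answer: 1988288087/22936 ≈ 86689.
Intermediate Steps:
d(y) = (-43 + y)*(267 + y)
J = -33753/22936 (J = 33753/(-11481 + (-79)² + 224*(-79)) = 33753/(-11481 + 6241 - 17696) = 33753/(-22936) = 33753*(-1/22936) = -33753/22936 ≈ -1.4716)
86690 + J = 86690 - 33753/22936 = 1988288087/22936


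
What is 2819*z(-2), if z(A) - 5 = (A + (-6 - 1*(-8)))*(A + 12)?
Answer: 14095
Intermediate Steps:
z(A) = 5 + (2 + A)*(12 + A) (z(A) = 5 + (A + (-6 - 1*(-8)))*(A + 12) = 5 + (A + (-6 + 8))*(12 + A) = 5 + (A + 2)*(12 + A) = 5 + (2 + A)*(12 + A))
2819*z(-2) = 2819*(29 + (-2)² + 14*(-2)) = 2819*(29 + 4 - 28) = 2819*5 = 14095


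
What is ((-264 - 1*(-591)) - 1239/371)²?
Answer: 294259716/2809 ≈ 1.0476e+5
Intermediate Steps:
((-264 - 1*(-591)) - 1239/371)² = ((-264 + 591) - 1239*1/371)² = (327 - 177/53)² = (17154/53)² = 294259716/2809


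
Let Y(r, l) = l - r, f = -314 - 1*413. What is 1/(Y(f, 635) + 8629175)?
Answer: 1/8630537 ≈ 1.1587e-7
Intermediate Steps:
f = -727 (f = -314 - 413 = -727)
1/(Y(f, 635) + 8629175) = 1/((635 - 1*(-727)) + 8629175) = 1/((635 + 727) + 8629175) = 1/(1362 + 8629175) = 1/8630537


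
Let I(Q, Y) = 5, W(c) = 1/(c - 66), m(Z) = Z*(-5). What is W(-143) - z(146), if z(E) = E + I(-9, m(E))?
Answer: -31560/209 ≈ -151.00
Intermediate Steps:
m(Z) = -5*Z
W(c) = 1/(-66 + c)
z(E) = 5 + E (z(E) = E + 5 = 5 + E)
W(-143) - z(146) = 1/(-66 - 143) - (5 + 146) = 1/(-209) - 1*151 = -1/209 - 151 = -31560/209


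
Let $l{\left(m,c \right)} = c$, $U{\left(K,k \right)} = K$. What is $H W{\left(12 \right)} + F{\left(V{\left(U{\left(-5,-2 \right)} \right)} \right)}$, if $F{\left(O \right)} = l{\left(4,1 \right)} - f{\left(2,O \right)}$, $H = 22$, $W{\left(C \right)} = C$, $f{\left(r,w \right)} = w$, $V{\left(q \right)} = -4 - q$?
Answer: $264$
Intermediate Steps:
$F{\left(O \right)} = 1 - O$
$H W{\left(12 \right)} + F{\left(V{\left(U{\left(-5,-2 \right)} \right)} \right)} = 22 \cdot 12 + \left(1 - \left(-4 - -5\right)\right) = 264 + \left(1 - \left(-4 + 5\right)\right) = 264 + \left(1 - 1\right) = 264 + 0 = 264$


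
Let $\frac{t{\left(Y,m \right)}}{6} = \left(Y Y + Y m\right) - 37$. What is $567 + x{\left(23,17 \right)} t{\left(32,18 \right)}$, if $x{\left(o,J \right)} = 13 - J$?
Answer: $-36945$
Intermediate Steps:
$t{\left(Y,m \right)} = -222 + 6 Y^{2} + 6 Y m$ ($t{\left(Y,m \right)} = 6 \left(\left(Y Y + Y m\right) - 37\right) = 6 \left(\left(Y^{2} + Y m\right) - 37\right) = 6 \left(-37 + Y^{2} + Y m\right) = -222 + 6 Y^{2} + 6 Y m$)
$567 + x{\left(23,17 \right)} t{\left(32,18 \right)} = 567 + \left(13 - 17\right) \left(-222 + 6 \cdot 32^{2} + 6 \cdot 32 \cdot 18\right) = 567 + \left(13 - 17\right) \left(-222 + 6 \cdot 1024 + 3456\right) = 567 - 4 \left(-222 + 6144 + 3456\right) = 567 - 37512 = -36945$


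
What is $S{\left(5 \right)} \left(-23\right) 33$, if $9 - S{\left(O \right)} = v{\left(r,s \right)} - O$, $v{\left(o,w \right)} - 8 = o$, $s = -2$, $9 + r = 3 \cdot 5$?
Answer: $0$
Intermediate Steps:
$r = 6$ ($r = -9 + 3 \cdot 5 = -9 + 15 = 6$)
$v{\left(o,w \right)} = 8 + o$
$S{\left(O \right)} = -5 + O$ ($S{\left(O \right)} = 9 - \left(\left(8 + 6\right) - O\right) = 9 - \left(14 - O\right) = 9 + \left(-14 + O\right) = -5 + O$)
$S{\left(5 \right)} \left(-23\right) 33 = \left(-5 + 5\right) \left(-23\right) 33 = 0 \left(-23\right) 33 = 0 \cdot 33 = 0$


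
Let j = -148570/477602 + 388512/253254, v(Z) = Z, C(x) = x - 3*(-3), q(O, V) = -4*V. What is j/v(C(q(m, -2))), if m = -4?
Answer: 12327346787/171352373953 ≈ 0.071941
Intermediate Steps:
C(x) = 9 + x (C(x) = x + 9 = 9 + x)
j = 12327346787/10079551409 (j = -148570*1/477602 + 388512*(1/253254) = -74285/238801 + 64752/42209 = 12327346787/10079551409 ≈ 1.2230)
j/v(C(q(m, -2))) = 12327346787/(10079551409*(9 - 4*(-2))) = 12327346787/(10079551409*(9 + 8)) = (12327346787/10079551409)/17 = (12327346787/10079551409)*(1/17) = 12327346787/171352373953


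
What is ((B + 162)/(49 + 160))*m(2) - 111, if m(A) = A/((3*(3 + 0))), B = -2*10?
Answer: -208507/1881 ≈ -110.85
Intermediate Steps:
B = -20
m(A) = A/9 (m(A) = A/((3*3)) = A/9)
((B + 162)/(49 + 160))*m(2) - 111 = ((-20 + 162)/(49 + 160))*((⅑)*2) - 111 = (142/209)*(2/9) - 111 = 284/1881 - 111 = -208507/1881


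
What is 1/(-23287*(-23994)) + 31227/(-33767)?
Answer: -17448032443339/18867253103226 ≈ -0.92478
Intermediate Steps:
1/(-23287*(-23994)) + 31227/(-33767) = -1/23287*(-1/23994) + 31227*(-1/33767) = 1/558748278 - 31227/33767 = -17448032443339/18867253103226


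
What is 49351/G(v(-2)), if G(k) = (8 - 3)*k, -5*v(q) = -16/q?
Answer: -49351/8 ≈ -6168.9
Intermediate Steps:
v(q) = 16/(5*q) (v(q) = -(-16)/(5*q) = 16/(5*q))
G(k) = 5*k
49351/G(v(-2)) = 49351/((5*((16/5)/(-2)))) = 49351/((5*((16/5)*(-½)))) = 49351/((5*(-8/5))) = 49351/(-8) = 49351*(-⅛) = -49351/8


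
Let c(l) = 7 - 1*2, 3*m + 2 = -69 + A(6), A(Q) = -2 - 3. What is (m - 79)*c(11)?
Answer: -1565/3 ≈ -521.67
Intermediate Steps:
A(Q) = -5
m = -76/3 (m = -⅔ + (-69 - 5)/3 = -⅔ + (⅓)*(-74) = -⅔ - 74/3 = -76/3 ≈ -25.333)
c(l) = 5 (c(l) = 7 - 2 = 5)
(m - 79)*c(11) = (-76/3 - 79)*5 = -313/3*5 = -1565/3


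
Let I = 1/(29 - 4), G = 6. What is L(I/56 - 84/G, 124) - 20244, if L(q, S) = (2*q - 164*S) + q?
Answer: -56870797/1400 ≈ -40622.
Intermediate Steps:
I = 1/25 ≈ 0.040000
L(q, S) = -164*S + 3*q (L(q, S) = (-164*S + 2*q) + q = -164*S + 3*q)
L(I/56 - 84/G, 124) - 20244 = (-164*124 + 3*((1/25)/56 - 84/6)) - 20244 = (-20336 + 3*((1/25)*(1/56) - 84*⅙)) - 20244 = (-20336 + 3*(1/1400 - 14)) - 20244 = (-20336 + 3*(-19599/1400)) - 20244 = (-20336 - 58797/1400) - 20244 = -28529197/1400 - 20244 = -56870797/1400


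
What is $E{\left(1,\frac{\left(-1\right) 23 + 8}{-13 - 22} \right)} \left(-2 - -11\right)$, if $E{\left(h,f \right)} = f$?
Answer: $\frac{27}{7} \approx 3.8571$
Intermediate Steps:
$E{\left(1,\frac{\left(-1\right) 23 + 8}{-13 - 22} \right)} \left(-2 - -11\right) = \frac{\left(-1\right) 23 + 8}{-13 - 22} \left(-2 - -11\right) = \frac{-23 + 8}{-35} \left(-2 + 11\right) = \left(-15\right) \left(- \frac{1}{35}\right) 9 = \frac{3}{7} \cdot 9 = \frac{27}{7}$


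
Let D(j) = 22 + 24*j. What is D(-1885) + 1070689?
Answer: 1025471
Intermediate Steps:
D(-1885) + 1070689 = (22 + 24*(-1885)) + 1070689 = (22 - 45240) + 1070689 = -45218 + 1070689 = 1025471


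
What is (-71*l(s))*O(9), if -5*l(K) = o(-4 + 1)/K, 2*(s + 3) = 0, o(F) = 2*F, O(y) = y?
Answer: 1278/5 ≈ 255.60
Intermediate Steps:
s = -3 (s = -3 + (½)*0 = -3 + 0 = -3)
l(K) = 6/(5*K) (l(K) = -2*(-4 + 1)/(5*K) = -2*(-3)/(5*K) = -(-6)/(5*K) = 6/(5*K))
(-71*l(s))*O(9) = -426/(5*(-3))*9 = -426*(-1)/(5*3)*9 = -71*(-⅖)*9 = (142/5)*9 = 1278/5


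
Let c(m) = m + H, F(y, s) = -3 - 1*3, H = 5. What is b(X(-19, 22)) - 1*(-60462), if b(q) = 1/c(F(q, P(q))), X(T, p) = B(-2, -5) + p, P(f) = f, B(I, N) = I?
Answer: 60461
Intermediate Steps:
F(y, s) = -6 (F(y, s) = -3 - 3 = -6)
c(m) = 5 + m (c(m) = m + 5 = 5 + m)
X(T, p) = -2 + p
b(q) = -1 (b(q) = 1/(5 - 6) = 1/(-1) = -1)
b(X(-19, 22)) - 1*(-60462) = -1 - 1*(-60462) = -1 + 60462 = 60461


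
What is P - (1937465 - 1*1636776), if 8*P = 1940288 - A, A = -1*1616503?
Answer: 1151279/8 ≈ 1.4391e+5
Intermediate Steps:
A = -1616503
P = 3556791/8 (P = (1940288 - 1*(-1616503))/8 = (1940288 + 1616503)/8 = (1/8)*3556791 = 3556791/8 ≈ 4.4460e+5)
P - (1937465 - 1*1636776) = 3556791/8 - (1937465 - 1*1636776) = 3556791/8 - (1937465 - 1636776) = 3556791/8 - 1*300689 = 3556791/8 - 300689 = 1151279/8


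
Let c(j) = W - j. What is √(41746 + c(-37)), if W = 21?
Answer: 2*√10451 ≈ 204.46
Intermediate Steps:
c(j) = 21 - j
√(41746 + c(-37)) = √(41746 + (21 - 1*(-37))) = √(41746 + (21 + 37)) = √(41746 + 58) = √41804 = 2*√10451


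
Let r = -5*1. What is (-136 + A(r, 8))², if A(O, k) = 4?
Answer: 17424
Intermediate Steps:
r = -5
(-136 + A(r, 8))² = (-136 + 4)² = (-132)² = 17424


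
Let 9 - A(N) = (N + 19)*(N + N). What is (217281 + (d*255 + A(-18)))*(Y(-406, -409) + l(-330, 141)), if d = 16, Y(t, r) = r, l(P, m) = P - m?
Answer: -194837280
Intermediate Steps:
A(N) = 9 - 2*N*(19 + N) (A(N) = 9 - (N + 19)*(N + N) = 9 - (19 + N)*2*N = 9 - 2*N*(19 + N))
(217281 + (d*255 + A(-18)))*(Y(-406, -409) + l(-330, 141)) = (217281 + (16*255 + (9 - 38*(-18) - 2*(-18)**2)))*(-409 + (-330 - 1*141)) = (217281 + (4080 + (9 + 684 - 2*324)))*(-409 + (-330 - 141)) = (217281 + (4080 + (9 + 684 - 648)))*(-409 - 471) = (217281 + (4080 + 45))*(-880) = (217281 + 4125)*(-880) = 221406*(-880) = -194837280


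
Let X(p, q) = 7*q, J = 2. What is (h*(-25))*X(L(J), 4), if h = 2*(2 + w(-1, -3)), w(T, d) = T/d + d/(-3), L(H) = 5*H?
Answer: -14000/3 ≈ -4666.7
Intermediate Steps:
w(T, d) = -d/3 + T/d (w(T, d) = T/d + d*(-1/3) = T/d - d/3 = -d/3 + T/d)
h = 20/3 (h = 2*(2 + (-1/3*(-3) - 1/(-3))) = 2*(2 + (1 - 1*(-1/3))) = 2*(2 + (1 + 1/3)) = 2*(2 + 4/3) = 2*(10/3) = 20/3 ≈ 6.6667)
(h*(-25))*X(L(J), 4) = ((20/3)*(-25))*(7*4) = -500/3*28 = -14000/3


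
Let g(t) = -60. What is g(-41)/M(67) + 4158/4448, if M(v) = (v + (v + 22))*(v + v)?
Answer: 1805249/1937104 ≈ 0.93193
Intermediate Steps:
M(v) = 2*v*(22 + 2*v) (M(v) = (v + (22 + v))*(2*v) = (22 + 2*v)*(2*v) = 2*v*(22 + 2*v))
g(-41)/M(67) + 4158/4448 = -60*1/(268*(11 + 67)) + 4158/4448 = -60/(4*67*78) + 4158*(1/4448) = -60/20904 + 2079/2224 = -60*1/20904 + 2079/2224 = -5/1742 + 2079/2224 = 1805249/1937104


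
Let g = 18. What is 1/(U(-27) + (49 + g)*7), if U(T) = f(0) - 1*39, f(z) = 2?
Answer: 1/432 ≈ 0.0023148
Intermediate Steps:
U(T) = -37 (U(T) = 2 - 1*39 = 2 - 39 = -37)
1/(U(-27) + (49 + g)*7) = 1/(-37 + (49 + 18)*7) = 1/(-37 + 67*7) = 1/(-37 + 469) = 1/432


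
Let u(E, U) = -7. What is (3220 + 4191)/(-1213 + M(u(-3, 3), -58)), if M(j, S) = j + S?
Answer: -7411/1278 ≈ -5.7989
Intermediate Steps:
M(j, S) = S + j
(3220 + 4191)/(-1213 + M(u(-3, 3), -58)) = (3220 + 4191)/(-1213 + (-58 - 7)) = 7411/(-1213 - 65) = 7411/(-1278) = 7411*(-1/1278) = -7411/1278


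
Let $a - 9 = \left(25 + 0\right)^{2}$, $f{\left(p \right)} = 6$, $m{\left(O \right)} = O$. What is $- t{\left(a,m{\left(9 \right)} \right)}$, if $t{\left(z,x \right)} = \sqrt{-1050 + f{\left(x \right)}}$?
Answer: $- 6 i \sqrt{29} \approx - 32.311 i$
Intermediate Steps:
$a = 634$ ($a = 9 + \left(25 + 0\right)^{2} = 9 + 25^{2} = 9 + 625 = 634$)
$t{\left(z,x \right)} = 6 i \sqrt{29}$ ($t{\left(z,x \right)} = \sqrt{-1050 + 6} = \sqrt{-1044} = 6 i \sqrt{29}$)
$- t{\left(a,m{\left(9 \right)} \right)} = - 6 i \sqrt{29}$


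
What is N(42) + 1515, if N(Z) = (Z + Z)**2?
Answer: 8571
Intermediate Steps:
N(Z) = 4*Z**2 (N(Z) = (2*Z)**2 = 4*Z**2)
N(42) + 1515 = 4*42**2 + 1515 = 4*1764 + 1515 = 7056 + 1515 = 8571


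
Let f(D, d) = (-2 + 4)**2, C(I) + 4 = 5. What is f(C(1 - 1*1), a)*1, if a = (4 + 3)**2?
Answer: 4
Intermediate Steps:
C(I) = 1 (C(I) = -4 + 5 = 1)
a = 49 (a = 7**2 = 49)
f(D, d) = 4 (f(D, d) = 2**2 = 4)
f(C(1 - 1*1), a)*1 = 4*1 = 4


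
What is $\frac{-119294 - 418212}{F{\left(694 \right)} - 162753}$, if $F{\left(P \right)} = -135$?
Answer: $\frac{268753}{81444} \approx 3.2999$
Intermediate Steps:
$\frac{-119294 - 418212}{F{\left(694 \right)} - 162753} = \frac{-119294 - 418212}{-135 - 162753} = - \frac{537506}{-162888} = \left(-537506\right) \left(- \frac{1}{162888}\right) = \frac{268753}{81444}$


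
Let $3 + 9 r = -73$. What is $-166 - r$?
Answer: $- \frac{1418}{9} \approx -157.56$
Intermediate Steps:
$r = - \frac{76}{9}$ ($r = - \frac{1}{3} + \frac{1}{9} \left(-73\right) = - \frac{1}{3} - \frac{73}{9} = - \frac{76}{9} \approx -8.4444$)
$-166 - r = -166 - - \frac{76}{9} = -166 + \frac{76}{9} = - \frac{1418}{9}$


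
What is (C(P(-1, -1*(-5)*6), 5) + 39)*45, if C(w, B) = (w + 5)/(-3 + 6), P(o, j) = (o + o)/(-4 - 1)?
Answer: 1836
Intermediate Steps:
P(o, j) = -2*o/5 (P(o, j) = (2*o)/(-5) = (2*o)*(-⅕) = -2*o/5)
C(w, B) = 5/3 + w/3 (C(w, B) = (5 + w)/3 = (5 + w)*(⅓) = 5/3 + w/3)
(C(P(-1, -1*(-5)*6), 5) + 39)*45 = ((5/3 + (-⅖*(-1))/3) + 39)*45 = ((5/3 + (⅓)*(⅖)) + 39)*45 = ((5/3 + 2/15) + 39)*45 = (9/5 + 39)*45 = (204/5)*45 = 1836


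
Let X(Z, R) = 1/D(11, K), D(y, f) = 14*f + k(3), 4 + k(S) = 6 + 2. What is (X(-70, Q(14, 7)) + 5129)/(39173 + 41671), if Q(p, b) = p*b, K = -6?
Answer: 136773/2155840 ≈ 0.063443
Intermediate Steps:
k(S) = 4 (k(S) = -4 + (6 + 2) = -4 + 8 = 4)
D(y, f) = 4 + 14*f (D(y, f) = 14*f + 4 = 4 + 14*f)
Q(p, b) = b*p
X(Z, R) = -1/80 (X(Z, R) = 1/(4 + 14*(-6)) = 1/(4 - 84) = 1/(-80) = -1/80)
(X(-70, Q(14, 7)) + 5129)/(39173 + 41671) = (-1/80 + 5129)/(39173 + 41671) = (410319/80)/80844 = (410319/80)*(1/80844) = 136773/2155840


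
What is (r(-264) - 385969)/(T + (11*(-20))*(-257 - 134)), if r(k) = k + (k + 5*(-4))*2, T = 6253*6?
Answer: -386801/123538 ≈ -3.1310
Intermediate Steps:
T = 37518
r(k) = -40 + 3*k (r(k) = k + (k - 20)*2 = k + (-20 + k)*2 = k + (-40 + 2*k) = -40 + 3*k)
(r(-264) - 385969)/(T + (11*(-20))*(-257 - 134)) = ((-40 + 3*(-264)) - 385969)/(37518 + (11*(-20))*(-257 - 134)) = ((-40 - 792) - 385969)/(37518 - 220*(-391)) = (-832 - 385969)/(37518 + 86020) = -386801/123538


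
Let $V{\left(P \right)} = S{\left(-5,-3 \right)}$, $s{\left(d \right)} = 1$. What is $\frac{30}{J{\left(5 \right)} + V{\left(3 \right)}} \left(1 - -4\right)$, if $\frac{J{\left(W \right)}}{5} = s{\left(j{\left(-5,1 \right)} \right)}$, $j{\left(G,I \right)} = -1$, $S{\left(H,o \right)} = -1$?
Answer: $\frac{75}{2} \approx 37.5$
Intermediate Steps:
$J{\left(W \right)} = 5$ ($J{\left(W \right)} = 5 \cdot 1 = 5$)
$V{\left(P \right)} = -1$
$\frac{30}{J{\left(5 \right)} + V{\left(3 \right)}} \left(1 - -4\right) = \frac{30}{5 - 1} \left(1 - -4\right) = \frac{30}{4} \left(1 + 4\right) = 30 \cdot \frac{1}{4} \cdot 5 = \frac{15}{2} \cdot 5 = \frac{75}{2}$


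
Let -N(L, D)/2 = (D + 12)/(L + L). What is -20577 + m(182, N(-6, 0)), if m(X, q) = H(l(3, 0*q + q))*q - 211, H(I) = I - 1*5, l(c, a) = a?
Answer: -20794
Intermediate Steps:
N(L, D) = -(12 + D)/L (N(L, D) = -2*(D + 12)/(L + L) = -2*(12 + D)/(2*L) = -2*(12 + D)*1/(2*L) = -(12 + D)/L)
H(I) = -5 + I (H(I) = I - 5 = -5 + I)
m(X, q) = -211 + q*(-5 + q) (m(X, q) = (-5 + (0*q + q))*q - 211 = (-5 + (0 + q))*q - 211 = (-5 + q)*q - 211 = q*(-5 + q) - 211 = -211 + q*(-5 + q))
-20577 + m(182, N(-6, 0)) = -20577 + (-211 + ((-12 - 1*0)/(-6))*(-5 + (-12 - 1*0)/(-6))) = -20577 + (-211 + (-(-12 + 0)/6)*(-5 - (-12 + 0)/6)) = -20577 + (-211 + (-⅙*(-12))*(-5 - ⅙*(-12))) = -20577 + (-211 + 2*(-5 + 2)) = -20577 + (-211 + 2*(-3)) = -20577 + (-211 - 6) = -20577 - 217 = -20794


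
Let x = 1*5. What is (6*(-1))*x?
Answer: -30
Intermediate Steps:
x = 5
(6*(-1))*x = (6*(-1))*5 = -6*5 = -30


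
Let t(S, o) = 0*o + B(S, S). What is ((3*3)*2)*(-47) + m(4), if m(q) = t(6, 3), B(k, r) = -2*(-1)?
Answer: -844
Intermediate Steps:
B(k, r) = 2
t(S, o) = 2 (t(S, o) = 0*o + 2 = 0 + 2 = 2)
m(q) = 2
((3*3)*2)*(-47) + m(4) = ((3*3)*2)*(-47) + 2 = (9*2)*(-47) + 2 = 18*(-47) + 2 = -846 + 2 = -844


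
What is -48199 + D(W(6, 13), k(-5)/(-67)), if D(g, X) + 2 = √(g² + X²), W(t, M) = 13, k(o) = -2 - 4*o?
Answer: -48201 + √758965/67 ≈ -48188.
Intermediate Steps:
D(g, X) = -2 + √(X² + g²) (D(g, X) = -2 + √(g² + X²) = -2 + √(X² + g²))
-48199 + D(W(6, 13), k(-5)/(-67)) = -48199 + (-2 + √(((-2 - 4*(-5))/(-67))² + 13²)) = -48199 + (-2 + √(((-2 + 20)*(-1/67))² + 169)) = -48199 + (-2 + √((18*(-1/67))² + 169)) = -48199 + (-2 + √((-18/67)² + 169)) = -48199 + (-2 + √(324/4489 + 169)) = -48199 + (-2 + √(758965/4489)) = -48199 + (-2 + √758965/67) = -48201 + √758965/67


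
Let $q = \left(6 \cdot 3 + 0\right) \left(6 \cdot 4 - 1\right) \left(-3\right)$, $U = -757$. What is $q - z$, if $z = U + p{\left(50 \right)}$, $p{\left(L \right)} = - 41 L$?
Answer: $1565$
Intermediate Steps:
$q = -1242$ ($q = \left(18 + 0\right) \left(24 - 1\right) \left(-3\right) = 18 \cdot 23 \left(-3\right) = 18 \left(-69\right) = -1242$)
$z = -2807$ ($z = -757 - 2050 = -2807$)
$q - z = -1242 - -2807 = -1242 + 2807 = 1565$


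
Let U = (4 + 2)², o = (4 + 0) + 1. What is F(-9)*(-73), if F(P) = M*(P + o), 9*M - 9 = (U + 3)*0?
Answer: 292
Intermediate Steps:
o = 5 (o = 4 + 1 = 5)
U = 36 (U = 6² = 36)
M = 1 (M = 1 + ((36 + 3)*0)/9 = 1 + (39*0)/9 = 1 + (⅑)*0 = 1 + 0 = 1)
F(P) = 5 + P (F(P) = 1*(P + 5) = 1*(5 + P) = 5 + P)
F(-9)*(-73) = (5 - 9)*(-73) = -4*(-73) = 292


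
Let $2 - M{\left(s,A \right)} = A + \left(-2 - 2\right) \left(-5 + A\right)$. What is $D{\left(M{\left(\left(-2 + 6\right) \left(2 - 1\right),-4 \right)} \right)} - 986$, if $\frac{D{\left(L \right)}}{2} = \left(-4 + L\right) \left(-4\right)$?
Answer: $-714$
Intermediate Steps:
$M{\left(s,A \right)} = -18 + 3 A$ ($M{\left(s,A \right)} = 2 - \left(A + \left(-2 - 2\right) \left(-5 + A\right)\right) = 2 - \left(A - 4 \left(-5 + A\right)\right) = 2 - \left(A - \left(-20 + 4 A\right)\right) = 2 - \left(20 - 3 A\right) = 2 + \left(-20 + 3 A\right) = -18 + 3 A$)
$D{\left(L \right)} = 32 - 8 L$ ($D{\left(L \right)} = 2 \left(-4 + L\right) \left(-4\right) = 2 \left(16 - 4 L\right) = 32 - 8 L$)
$D{\left(M{\left(\left(-2 + 6\right) \left(2 - 1\right),-4 \right)} \right)} - 986 = \left(32 - 8 \left(-18 + 3 \left(-4\right)\right)\right) - 986 = \left(32 - 8 \left(-18 - 12\right)\right) - 986 = \left(32 - -240\right) - 986 = \left(32 + 240\right) - 986 = 272 - 986 = -714$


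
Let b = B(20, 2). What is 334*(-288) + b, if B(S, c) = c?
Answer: -96190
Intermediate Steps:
b = 2
334*(-288) + b = 334*(-288) + 2 = -96192 + 2 = -96190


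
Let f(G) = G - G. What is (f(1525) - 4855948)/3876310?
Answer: -2427974/1938155 ≈ -1.2527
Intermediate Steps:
f(G) = 0
(f(1525) - 4855948)/3876310 = (0 - 4855948)/3876310 = -4855948*1/3876310 = -2427974/1938155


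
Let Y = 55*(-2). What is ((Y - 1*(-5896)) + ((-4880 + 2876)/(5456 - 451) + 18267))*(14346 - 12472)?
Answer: 225598231114/5005 ≈ 4.5075e+7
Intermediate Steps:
Y = -110
((Y - 1*(-5896)) + ((-4880 + 2876)/(5456 - 451) + 18267))*(14346 - 12472) = ((-110 - 1*(-5896)) + ((-4880 + 2876)/(5456 - 451) + 18267))*(14346 - 12472) = ((-110 + 5896) + (-2004/5005 + 18267))*1874 = (5786 + (-2004*1/5005 + 18267))*1874 = (5786 + (-2004/5005 + 18267))*1874 = (5786 + 91424331/5005)*1874 = (120383261/5005)*1874 = 225598231114/5005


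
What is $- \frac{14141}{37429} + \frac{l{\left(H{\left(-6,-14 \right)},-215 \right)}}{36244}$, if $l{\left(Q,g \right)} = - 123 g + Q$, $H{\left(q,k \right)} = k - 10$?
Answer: $\frac{476385205}{1356576676} \approx 0.35117$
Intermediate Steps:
$H{\left(q,k \right)} = -10 + k$
$l{\left(Q,g \right)} = Q - 123 g$
$- \frac{14141}{37429} + \frac{l{\left(H{\left(-6,-14 \right)},-215 \right)}}{36244} = - \frac{14141}{37429} + \frac{\left(-10 - 14\right) - -26445}{36244} = \left(-14141\right) \frac{1}{37429} + \left(-24 + 26445\right) \frac{1}{36244} = - \frac{14141}{37429} + 26421 \cdot \frac{1}{36244} = - \frac{14141}{37429} + \frac{26421}{36244} = \frac{476385205}{1356576676}$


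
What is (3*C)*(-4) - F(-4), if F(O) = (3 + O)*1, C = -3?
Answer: 37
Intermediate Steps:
F(O) = 3 + O
(3*C)*(-4) - F(-4) = (3*(-3))*(-4) - (3 - 4) = -9*(-4) - 1*(-1) = 36 + 1 = 37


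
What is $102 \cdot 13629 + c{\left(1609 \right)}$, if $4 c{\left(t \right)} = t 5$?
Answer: $\frac{5568677}{4} \approx 1.3922 \cdot 10^{6}$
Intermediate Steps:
$c{\left(t \right)} = \frac{5 t}{4}$ ($c{\left(t \right)} = \frac{t 5}{4} = \frac{5 t}{4}$)
$102 \cdot 13629 + c{\left(1609 \right)} = 102 \cdot 13629 + \frac{5}{4} \cdot 1609 = 1390158 + \frac{8045}{4} = \frac{5568677}{4}$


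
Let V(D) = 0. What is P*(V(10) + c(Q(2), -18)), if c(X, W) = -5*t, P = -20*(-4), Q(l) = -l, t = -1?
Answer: 400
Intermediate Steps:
P = 80
c(X, W) = 5 (c(X, W) = -5*(-1) = 5)
P*(V(10) + c(Q(2), -18)) = 80*(0 + 5) = 80*5 = 400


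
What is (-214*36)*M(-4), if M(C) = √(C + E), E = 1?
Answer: -7704*I*√3 ≈ -13344.0*I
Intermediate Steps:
M(C) = √(1 + C) (M(C) = √(C + 1) = √(1 + C))
(-214*36)*M(-4) = (-214*36)*√(1 - 4) = -7704*I*√3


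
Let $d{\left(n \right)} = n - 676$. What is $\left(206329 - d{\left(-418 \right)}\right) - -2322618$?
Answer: $2530041$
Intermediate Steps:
$d{\left(n \right)} = -676 + n$ ($d{\left(n \right)} = n - 676 = -676 + n$)
$\left(206329 - d{\left(-418 \right)}\right) - -2322618 = \left(206329 - \left(-676 - 418\right)\right) - -2322618 = \left(206329 - -1094\right) + 2322618 = \left(206329 + 1094\right) + 2322618 = 207423 + 2322618 = 2530041$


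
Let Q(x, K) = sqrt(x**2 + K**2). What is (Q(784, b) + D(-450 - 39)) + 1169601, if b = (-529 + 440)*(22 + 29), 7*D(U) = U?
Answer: 8186718/7 + sqrt(21217177) ≈ 1.1741e+6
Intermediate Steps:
D(U) = U/7
b = -4539 (b = -89*51 = -4539)
Q(x, K) = sqrt(K**2 + x**2)
(Q(784, b) + D(-450 - 39)) + 1169601 = (sqrt((-4539)**2 + 784**2) + (-450 - 39)/7) + 1169601 = (sqrt(20602521 + 614656) + (1/7)*(-489)) + 1169601 = (sqrt(21217177) - 489/7) + 1169601 = (-489/7 + sqrt(21217177)) + 1169601 = 8186718/7 + sqrt(21217177)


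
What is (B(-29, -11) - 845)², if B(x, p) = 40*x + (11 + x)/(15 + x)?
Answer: 196728676/49 ≈ 4.0149e+6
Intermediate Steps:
B(x, p) = 40*x + (11 + x)/(15 + x)
(B(-29, -11) - 845)² = ((11 + 40*(-29)² + 601*(-29))/(15 - 29) - 845)² = ((11 + 40*841 - 17429)/(-14) - 845)² = (-(11 + 33640 - 17429)/14 - 845)² = (-1/14*16222 - 845)² = (-8111/7 - 845)² = (-14026/7)² = 196728676/49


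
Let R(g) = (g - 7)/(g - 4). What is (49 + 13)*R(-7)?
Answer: 868/11 ≈ 78.909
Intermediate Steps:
R(g) = (-7 + g)/(-4 + g)
(49 + 13)*R(-7) = (49 + 13)*((-7 - 7)/(-4 - 7)) = 62*(-14/(-11)) = 62*(-1/11*(-14)) = 62*(14/11) = 868/11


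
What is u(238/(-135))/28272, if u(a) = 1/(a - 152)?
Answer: -45/195623392 ≈ -2.3003e-7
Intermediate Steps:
u(a) = 1/(-152 + a)
u(238/(-135))/28272 = 1/(-152 + 238/(-135)*28272) = (1/28272)/(-152 + 238*(-1/135)) = (1/28272)/(-152 - 238/135) = (1/28272)/(-20758/135) = -135/20758*1/28272 = -45/195623392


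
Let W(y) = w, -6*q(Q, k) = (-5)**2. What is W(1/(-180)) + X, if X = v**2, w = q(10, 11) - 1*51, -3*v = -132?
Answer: 11285/6 ≈ 1880.8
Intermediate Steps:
v = 44 (v = -1/3*(-132) = 44)
q(Q, k) = -25/6 (q(Q, k) = -1/6*(-5)**2 = -1/6*25 = -25/6)
w = -331/6 (w = -25/6 - 1*51 = -25/6 - 51 = -331/6 ≈ -55.167)
W(y) = -331/6
X = 1936 (X = 44**2 = 1936)
W(1/(-180)) + X = -331/6 + 1936 = 11285/6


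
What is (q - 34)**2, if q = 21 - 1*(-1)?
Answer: 144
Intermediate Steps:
q = 22 (q = 21 + 1 = 22)
(q - 34)**2 = (22 - 34)**2 = (-12)**2 = 144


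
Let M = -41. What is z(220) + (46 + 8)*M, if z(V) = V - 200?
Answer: -2194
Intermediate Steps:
z(V) = -200 + V
z(220) + (46 + 8)*M = (-200 + 220) + (46 + 8)*(-41) = 20 + 54*(-41) = 20 - 2214 = -2194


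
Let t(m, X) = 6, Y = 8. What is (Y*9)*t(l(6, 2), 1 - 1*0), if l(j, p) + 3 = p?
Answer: 432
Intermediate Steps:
l(j, p) = -3 + p
(Y*9)*t(l(6, 2), 1 - 1*0) = (8*9)*6 = 72*6 = 432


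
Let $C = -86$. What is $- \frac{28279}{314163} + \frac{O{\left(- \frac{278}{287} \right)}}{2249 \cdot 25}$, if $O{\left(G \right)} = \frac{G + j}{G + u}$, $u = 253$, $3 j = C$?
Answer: $- \frac{38337061819037}{425892235628925} \approx -0.090016$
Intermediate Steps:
$j = - \frac{86}{3}$ ($j = \frac{1}{3} \left(-86\right) = - \frac{86}{3} \approx -28.667$)
$O{\left(G \right)} = \frac{- \frac{86}{3} + G}{253 + G}$ ($O{\left(G \right)} = \frac{G - \frac{86}{3}}{G + 253} = \frac{- \frac{86}{3} + G}{253 + G}$)
$- \frac{28279}{314163} + \frac{O{\left(- \frac{278}{287} \right)}}{2249 \cdot 25} = - \frac{28279}{314163} + \frac{\frac{1}{253 - \frac{278}{287}} \left(- \frac{86}{3} - \frac{278}{287}\right)}{2249 \cdot 25} = \left(-28279\right) \frac{1}{314163} + \frac{\frac{1}{253 - \frac{278}{287}} \left(- \frac{86}{3} - \frac{278}{287}\right)}{56225} = - \frac{28279}{314163} + \frac{- \frac{86}{3} - \frac{278}{287}}{253 - \frac{278}{287}} \cdot \frac{1}{56225} = - \frac{28279}{314163} + \frac{1}{\frac{72333}{287}} \left(- \frac{25516}{861}\right) \frac{1}{56225} = - \frac{28279}{314163} + \frac{287}{72333} \left(- \frac{25516}{861}\right) \frac{1}{56225} = - \frac{28279}{314163} - \frac{25516}{12200768775} = - \frac{38337061819037}{425892235628925}$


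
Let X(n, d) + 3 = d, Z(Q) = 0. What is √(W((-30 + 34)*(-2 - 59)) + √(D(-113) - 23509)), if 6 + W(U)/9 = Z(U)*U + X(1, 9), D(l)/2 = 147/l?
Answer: 113^(¾)*2656811^(¼)*√I/113 ≈ 8.756 + 8.756*I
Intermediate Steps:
X(n, d) = -3 + d
D(l) = 294/l (D(l) = 2*(147/l) = 294/l)
W(U) = 0 (W(U) = -54 + 9*(0*U + (-3 + 9)) = -54 + 9*(0 + 6) = -54 + 9*6 = -54 + 54 = 0)
√(W((-30 + 34)*(-2 - 59)) + √(D(-113) - 23509)) = √(0 + √(294/(-113) - 23509)) = √(0 + √(294*(-1/113) - 23509)) = √(0 + √(-294/113 - 23509)) = √(0 + √(-2656811/113)) = √(0 + I*√300219643/113) = √(I*√300219643/113) = 113^(¾)*2656811^(¼)*√I/113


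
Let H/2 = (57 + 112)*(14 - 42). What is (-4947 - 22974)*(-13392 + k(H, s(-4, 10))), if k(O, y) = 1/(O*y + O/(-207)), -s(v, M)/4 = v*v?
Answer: 46885034610701505/125388536 ≈ 3.7392e+8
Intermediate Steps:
s(v, M) = -4*v² (s(v, M) = -4*v*v = -4*v²)
H = -9464 (H = 2*((57 + 112)*(14 - 42)) = 2*(169*(-28)) = 2*(-4732) = -9464)
k(O, y) = 1/(-O/207 + O*y) (k(O, y) = 1/(O*y + O*(-1/207)) = 1/(O*y - O/207) = 1/(-O/207 + O*y))
(-4947 - 22974)*(-13392 + k(H, s(-4, 10))) = (-4947 - 22974)*(-13392 + 207/(-9464*(-1 + 207*(-4*(-4)²)))) = -27921*(-13392 + 207*(-1/9464)/(-1 + 207*(-4*16))) = -27921*(-13392 + 207*(-1/9464)/(-1 + 207*(-64))) = -27921*(-13392 + 207*(-1/9464)/(-1 - 13248)) = -27921*(-13392 + 207*(-1/9464)/(-13249)) = -27921*(-13392 + 207*(-1/9464)*(-1/13249)) = -27921*(-13392 + 207/125388536) = -27921*(-1679203273905/125388536) = 46885034610701505/125388536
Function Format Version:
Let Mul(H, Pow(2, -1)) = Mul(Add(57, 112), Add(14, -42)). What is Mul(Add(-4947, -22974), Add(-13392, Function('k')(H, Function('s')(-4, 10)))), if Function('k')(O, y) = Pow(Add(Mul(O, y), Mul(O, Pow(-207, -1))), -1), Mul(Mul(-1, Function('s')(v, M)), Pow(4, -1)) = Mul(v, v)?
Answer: Rational(46885034610701505, 125388536) ≈ 3.7392e+8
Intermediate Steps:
Function('s')(v, M) = Mul(-4, Pow(v, 2)) (Function('s')(v, M) = Mul(-4, Mul(v, v)) = Mul(-4, Pow(v, 2)))
H = -9464 (H = Mul(2, Mul(Add(57, 112), Add(14, -42))) = Mul(2, Mul(169, -28)) = Mul(2, -4732) = -9464)
Function('k')(O, y) = Pow(Add(Mul(Rational(-1, 207), O), Mul(O, y)), -1) (Function('k')(O, y) = Pow(Add(Mul(O, y), Mul(O, Rational(-1, 207))), -1) = Pow(Add(Mul(O, y), Mul(Rational(-1, 207), O)), -1) = Pow(Add(Mul(Rational(-1, 207), O), Mul(O, y)), -1))
Mul(Add(-4947, -22974), Add(-13392, Function('k')(H, Function('s')(-4, 10)))) = Mul(Add(-4947, -22974), Add(-13392, Mul(207, Pow(-9464, -1), Pow(Add(-1, Mul(207, Mul(-4, Pow(-4, 2)))), -1)))) = Mul(-27921, Add(-13392, Mul(207, Rational(-1, 9464), Pow(Add(-1, Mul(207, Mul(-4, 16))), -1)))) = Mul(-27921, Add(-13392, Mul(207, Rational(-1, 9464), Pow(Add(-1, Mul(207, -64)), -1)))) = Mul(-27921, Add(-13392, Mul(207, Rational(-1, 9464), Pow(Add(-1, -13248), -1)))) = Mul(-27921, Add(-13392, Mul(207, Rational(-1, 9464), Pow(-13249, -1)))) = Mul(-27921, Add(-13392, Mul(207, Rational(-1, 9464), Rational(-1, 13249)))) = Mul(-27921, Add(-13392, Rational(207, 125388536))) = Mul(-27921, Rational(-1679203273905, 125388536)) = Rational(46885034610701505, 125388536)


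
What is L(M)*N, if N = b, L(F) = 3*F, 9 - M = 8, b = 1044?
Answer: 3132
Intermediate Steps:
M = 1 (M = 9 - 1*8 = 9 - 8 = 1)
N = 1044
L(M)*N = (3*1)*1044 = 3*1044 = 3132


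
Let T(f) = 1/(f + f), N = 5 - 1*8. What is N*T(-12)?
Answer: ⅛ ≈ 0.12500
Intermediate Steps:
N = -3 (N = 5 - 8 = -3)
T(f) = 1/(2*f)
N*T(-12) = -3/(2*(-12)) = -3*(-1)/(2*12) = -3*(-1/24) = ⅛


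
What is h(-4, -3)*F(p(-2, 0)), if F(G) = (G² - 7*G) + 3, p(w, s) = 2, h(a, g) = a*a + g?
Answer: -91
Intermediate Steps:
h(a, g) = g + a² (h(a, g) = a² + g = g + a²)
F(G) = 3 + G² - 7*G
h(-4, -3)*F(p(-2, 0)) = (-3 + (-4)²)*(3 + 2² - 7*2) = (-3 + 16)*(3 + 4 - 14) = 13*(-7) = -91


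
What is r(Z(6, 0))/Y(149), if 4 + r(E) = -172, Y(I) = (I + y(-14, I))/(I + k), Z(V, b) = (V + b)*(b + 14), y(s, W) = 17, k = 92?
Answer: -21208/83 ≈ -255.52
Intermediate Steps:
Z(V, b) = (14 + b)*(V + b) (Z(V, b) = (V + b)*(14 + b) = (14 + b)*(V + b))
Y(I) = (17 + I)/(92 + I) (Y(I) = (I + 17)/(I + 92) = (17 + I)/(92 + I))
r(E) = -176 (r(E) = -4 - 172 = -176)
r(Z(6, 0))/Y(149) = -176*(92 + 149)/(17 + 149) = -176/(166/241) = -176/((1/241)*166) = -176/166/241 = -176*241/166 = -21208/83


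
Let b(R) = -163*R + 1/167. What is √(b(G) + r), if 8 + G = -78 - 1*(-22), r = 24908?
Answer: √985597427/167 ≈ 187.99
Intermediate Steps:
G = -64 (G = -8 + (-78 - 1*(-22)) = -8 + (-78 + 22) = -8 - 56 = -64)
b(R) = 1/167 - 163*R (b(R) = -163*R + 1/167 = 1/167 - 163*R)
√(b(G) + r) = √((1/167 - 163*(-64)) + 24908) = √((1/167 + 10432) + 24908) = √(1742145/167 + 24908) = √(5901781/167) = √985597427/167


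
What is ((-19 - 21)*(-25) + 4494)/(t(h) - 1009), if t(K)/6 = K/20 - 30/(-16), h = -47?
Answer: -109880/20237 ≈ -5.4297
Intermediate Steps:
t(K) = 45/4 + 3*K/10 (t(K) = 6*(K/20 - 30/(-16)) = 6*(K*(1/20) - 30*(-1/16)) = 6*(K/20 + 15/8) = 6*(15/8 + K/20) = 45/4 + 3*K/10)
((-19 - 21)*(-25) + 4494)/(t(h) - 1009) = ((-19 - 21)*(-25) + 4494)/((45/4 + (3/10)*(-47)) - 1009) = (-40*(-25) + 4494)/((45/4 - 141/10) - 1009) = (1000 + 4494)/(-57/20 - 1009) = 5494/(-20237/20) = 5494*(-20/20237) = -109880/20237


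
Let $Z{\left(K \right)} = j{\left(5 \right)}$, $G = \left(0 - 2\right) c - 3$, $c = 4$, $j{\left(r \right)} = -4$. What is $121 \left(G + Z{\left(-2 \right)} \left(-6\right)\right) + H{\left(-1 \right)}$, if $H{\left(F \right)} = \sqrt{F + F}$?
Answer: $1573 + i \sqrt{2} \approx 1573.0 + 1.4142 i$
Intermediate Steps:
$G = -11$ ($G = \left(0 - 2\right) 4 - 3 = \left(-2\right) 4 - 3 = -8 - 3 = -11$)
$Z{\left(K \right)} = -4$
$H{\left(F \right)} = \sqrt{2} \sqrt{F}$ ($H{\left(F \right)} = \sqrt{2 F} = \sqrt{2} \sqrt{F}$)
$121 \left(G + Z{\left(-2 \right)} \left(-6\right)\right) + H{\left(-1 \right)} = 121 \left(-11 - -24\right) + \sqrt{2} \sqrt{-1} = 121 \left(-11 + 24\right) + \sqrt{2} i = 121 \cdot 13 + i \sqrt{2} = 1573 + i \sqrt{2}$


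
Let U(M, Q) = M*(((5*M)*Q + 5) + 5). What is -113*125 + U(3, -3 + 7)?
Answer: -13915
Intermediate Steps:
U(M, Q) = M*(10 + 5*M*Q) (U(M, Q) = M*((5*M*Q + 5) + 5) = M*((5 + 5*M*Q) + 5) = M*(10 + 5*M*Q))
-113*125 + U(3, -3 + 7) = -113*125 + 5*3*(2 + 3*(-3 + 7)) = -14125 + 5*3*(2 + 3*4) = -14125 + 5*3*(2 + 12) = -14125 + 5*3*14 = -14125 + 210 = -13915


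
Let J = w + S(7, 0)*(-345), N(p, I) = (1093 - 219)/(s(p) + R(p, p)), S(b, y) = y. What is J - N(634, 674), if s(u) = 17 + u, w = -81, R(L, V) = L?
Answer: -104959/1285 ≈ -81.680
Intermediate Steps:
N(p, I) = 874/(17 + 2*p) (N(p, I) = (1093 - 219)/((17 + p) + p) = 874/(17 + 2*p))
J = -81 (J = -81 + 0*(-345) = -81 + 0 = -81)
J - N(634, 674) = -81 - 874/(17 + 2*634) = -81 - 874/(17 + 1268) = -81 - 874/1285 = -104959/1285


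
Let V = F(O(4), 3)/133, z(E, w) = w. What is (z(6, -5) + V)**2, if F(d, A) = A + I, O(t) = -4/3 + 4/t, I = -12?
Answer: 454276/17689 ≈ 25.681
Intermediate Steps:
O(t) = -4/3 + 4/t (O(t) = -4*1/3 + 4/t = -4/3 + 4/t)
F(d, A) = -12 + A (F(d, A) = A - 12 = -12 + A)
V = -9/133 (V = (-12 + 3)/133 = -9*1/133 = -9/133 ≈ -0.067669)
(z(6, -5) + V)**2 = (-5 - 9/133)**2 = (-674/133)**2 = 454276/17689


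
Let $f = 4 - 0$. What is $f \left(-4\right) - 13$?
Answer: $-29$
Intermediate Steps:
$f = 4$ ($f = 4 + 0 = 4$)
$f \left(-4\right) - 13 = 4 \left(-4\right) - 13 = -16 - 13 = -29$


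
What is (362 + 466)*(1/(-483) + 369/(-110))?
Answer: -1070022/385 ≈ -2779.3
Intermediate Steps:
(362 + 466)*(1/(-483) + 369/(-110)) = 828*(-1/483 + 369*(-1/110)) = 828*(-1/483 - 369/110) = 828*(-178337/53130) = -1070022/385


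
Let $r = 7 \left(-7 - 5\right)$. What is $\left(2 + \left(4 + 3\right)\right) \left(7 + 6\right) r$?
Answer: $-9828$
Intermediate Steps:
$r = -84$ ($r = 7 \left(-12\right) = -84$)
$\left(2 + \left(4 + 3\right)\right) \left(7 + 6\right) r = \left(2 + \left(4 + 3\right)\right) \left(7 + 6\right) \left(-84\right) = \left(2 + 7\right) 13 \left(-84\right) = 9 \cdot 13 \left(-84\right) = 117 \left(-84\right) = -9828$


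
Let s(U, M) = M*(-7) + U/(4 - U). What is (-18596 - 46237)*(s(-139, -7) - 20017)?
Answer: 185134715979/143 ≈ 1.2946e+9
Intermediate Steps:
s(U, M) = -7*M + U/(4 - U)
(-18596 - 46237)*(s(-139, -7) - 20017) = (-18596 - 46237)*((-1*(-139) + 28*(-7) - 7*(-7)*(-139))/(-4 - 139) - 20017) = -64833*((139 - 196 - 6811)/(-143) - 20017) = -64833*(-1/143*(-6868) - 20017) = -64833*(6868/143 - 20017) = -64833*(-2855563/143) = 185134715979/143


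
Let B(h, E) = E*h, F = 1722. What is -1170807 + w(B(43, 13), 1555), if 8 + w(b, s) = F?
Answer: -1169093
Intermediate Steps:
w(b, s) = 1714 (w(b, s) = -8 + 1722 = 1714)
-1170807 + w(B(43, 13), 1555) = -1170807 + 1714 = -1169093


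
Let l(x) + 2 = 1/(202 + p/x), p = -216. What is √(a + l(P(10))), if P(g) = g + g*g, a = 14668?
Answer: √1775231967774/11002 ≈ 121.10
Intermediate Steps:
P(g) = g + g²
l(x) = -2 + 1/(202 - 216/x)
√(a + l(P(10))) = √(14668 + (432 - 4030*(1 + 10))/(2*(-108 + 101*(10*(1 + 10))))) = √(14668 + (432 - 4030*11)/(2*(-108 + 101*(10*11)))) = √(14668 + (432 - 403*110)/(2*(-108 + 101*110))) = √(14668 + (432 - 44330)/(2*(-108 + 11110))) = √(14668 + (½)*(-43898)/11002) = √(14668 + (½)*(1/11002)*(-43898)) = √(14668 - 21949/11002) = √(161355387/11002) = √1775231967774/11002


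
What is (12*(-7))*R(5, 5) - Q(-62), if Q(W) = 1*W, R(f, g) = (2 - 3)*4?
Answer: 398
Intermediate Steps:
R(f, g) = -4 (R(f, g) = -1*4 = -4)
Q(W) = W
(12*(-7))*R(5, 5) - Q(-62) = (12*(-7))*(-4) - 1*(-62) = -84*(-4) + 62 = 336 + 62 = 398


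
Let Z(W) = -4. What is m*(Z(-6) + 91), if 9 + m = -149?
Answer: -13746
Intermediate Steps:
m = -158 (m = -9 - 149 = -158)
m*(Z(-6) + 91) = -158*(-4 + 91) = -158*87 = -13746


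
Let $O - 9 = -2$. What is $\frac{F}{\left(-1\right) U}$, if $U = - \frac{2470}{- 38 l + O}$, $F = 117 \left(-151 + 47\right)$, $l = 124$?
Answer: $\frac{440388}{19} \approx 23178.0$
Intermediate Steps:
$O = 7$ ($O = 9 - 2 = 7$)
$F = -12168$ ($F = 117 \left(-104\right) = -12168$)
$U = \frac{494}{941}$ ($U = - \frac{2470}{\left(-38\right) 124 + 7} = - \frac{2470}{-4712 + 7} = - \frac{2470}{-4705} = \left(-2470\right) \left(- \frac{1}{4705}\right) = \frac{494}{941} \approx 0.52497$)
$\frac{F}{\left(-1\right) U} = - \frac{12168}{\left(-1\right) \frac{494}{941}} = - \frac{12168}{- \frac{494}{941}} = \left(-12168\right) \left(- \frac{941}{494}\right) = \frac{440388}{19}$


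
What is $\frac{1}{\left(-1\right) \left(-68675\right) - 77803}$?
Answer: $- \frac{1}{9128} \approx -0.00010955$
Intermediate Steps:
$\frac{1}{\left(-1\right) \left(-68675\right) - 77803} = \frac{1}{68675 - 77803} = \frac{1}{-9128} = - \frac{1}{9128}$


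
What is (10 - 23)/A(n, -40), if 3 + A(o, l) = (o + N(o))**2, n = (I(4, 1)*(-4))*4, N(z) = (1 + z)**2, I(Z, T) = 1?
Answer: -13/43678 ≈ -0.00029763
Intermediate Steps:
n = -16 (n = (1*(-4))*4 = -4*4 = -16)
A(o, l) = -3 + (o + (1 + o)**2)**2
(10 - 23)/A(n, -40) = (10 - 23)/(-3 + (-16 + (1 - 16)**2)**2) = -13/(-3 + (-16 + (-15)**2)**2) = -13/(-3 + (-16 + 225)**2) = -13/(-3 + 209**2) = -13/(-3 + 43681) = -13/43678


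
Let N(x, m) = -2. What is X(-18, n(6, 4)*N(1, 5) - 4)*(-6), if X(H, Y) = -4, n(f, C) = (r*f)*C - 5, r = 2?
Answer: 24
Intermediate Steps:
n(f, C) = -5 + 2*C*f (n(f, C) = (2*f)*C - 5 = 2*C*f - 5 = -5 + 2*C*f)
X(-18, n(6, 4)*N(1, 5) - 4)*(-6) = -4*(-6) = 24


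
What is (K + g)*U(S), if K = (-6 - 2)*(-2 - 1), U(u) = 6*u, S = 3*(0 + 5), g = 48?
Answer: 6480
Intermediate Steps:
S = 15 (S = 3*5 = 15)
K = 24 (K = -8*(-3) = 24)
(K + g)*U(S) = (24 + 48)*(6*15) = 72*90 = 6480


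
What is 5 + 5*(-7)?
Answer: -30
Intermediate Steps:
5 + 5*(-7) = 5 - 35 = -30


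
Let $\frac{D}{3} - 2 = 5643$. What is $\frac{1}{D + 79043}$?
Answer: $\frac{1}{95978} \approx 1.0419 \cdot 10^{-5}$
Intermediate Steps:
$D = 16935$ ($D = 6 + 3 \cdot 5643 = 6 + 16929 = 16935$)
$\frac{1}{D + 79043} = \frac{1}{16935 + 79043} = \frac{1}{95978}$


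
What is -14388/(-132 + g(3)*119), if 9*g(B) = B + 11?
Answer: -64746/239 ≈ -270.90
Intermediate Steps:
g(B) = 11/9 + B/9 (g(B) = (B + 11)/9 = (11 + B)/9 = 11/9 + B/9)
-14388/(-132 + g(3)*119) = -14388/(-132 + (11/9 + (⅑)*3)*119) = -14388/(-132 + (11/9 + ⅓)*119) = -14388/(-132 + (14/9)*119) = -14388/(-132 + 1666/9) = -14388/478/9 = -14388*9/478 = -64746/239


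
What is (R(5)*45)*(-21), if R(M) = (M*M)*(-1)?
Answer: 23625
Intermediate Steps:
R(M) = -M² (R(M) = M²*(-1) = -M²)
(R(5)*45)*(-21) = (-1*5²*45)*(-21) = (-1*25*45)*(-21) = -25*45*(-21) = -1125*(-21) = 23625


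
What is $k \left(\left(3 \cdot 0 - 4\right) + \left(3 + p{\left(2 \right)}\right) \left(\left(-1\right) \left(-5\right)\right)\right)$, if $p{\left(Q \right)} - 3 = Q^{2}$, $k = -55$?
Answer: $-2530$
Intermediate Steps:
$p{\left(Q \right)} = 3 + Q^{2}$
$k \left(\left(3 \cdot 0 - 4\right) + \left(3 + p{\left(2 \right)}\right) \left(\left(-1\right) \left(-5\right)\right)\right) = - 55 \left(\left(3 \cdot 0 - 4\right) + \left(3 + \left(3 + 2^{2}\right)\right) \left(\left(-1\right) \left(-5\right)\right)\right) = - 55 \left(\left(0 - 4\right) + \left(3 + \left(3 + 4\right)\right) 5\right) = - 55 \left(-4 + \left(3 + 7\right) 5\right) = - 55 \left(-4 + 10 \cdot 5\right) = - 55 \left(-4 + 50\right) = \left(-55\right) 46 = -2530$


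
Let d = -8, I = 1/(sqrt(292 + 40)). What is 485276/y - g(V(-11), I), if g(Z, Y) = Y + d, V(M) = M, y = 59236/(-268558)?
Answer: -32581069530/14809 - sqrt(83)/166 ≈ -2.2001e+6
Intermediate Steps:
I = sqrt(83)/166 (I = 1/(sqrt(332)) = 1/(2*sqrt(83)) = sqrt(83)/166 ≈ 0.054882)
y = -29618/134279 (y = 59236*(-1/268558) = -29618/134279 ≈ -0.22057)
g(Z, Y) = -8 + Y (g(Z, Y) = Y - 8 = -8 + Y)
485276/y - g(V(-11), I) = 485276/(-29618/134279) - (-8 + sqrt(83)/166) = 485276*(-134279/29618) + (8 - sqrt(83)/166) = -32581188002/14809 + (8 - sqrt(83)/166) = -32581069530/14809 - sqrt(83)/166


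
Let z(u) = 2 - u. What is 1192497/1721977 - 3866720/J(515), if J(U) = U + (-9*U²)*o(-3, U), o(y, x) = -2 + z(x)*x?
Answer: 1446221974340887/2088376764027419 ≈ 0.69251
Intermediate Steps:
o(y, x) = -2 + x*(2 - x) (o(y, x) = -2 + (2 - x)*x = -2 + x*(2 - x))
J(U) = U - 9*U²*(-2 - U*(-2 + U)) (J(U) = U + (-9*U²)*(-2 - U*(-2 + U)) = U - 9*U²*(-2 - U*(-2 + U)))
1192497/1721977 - 3866720/J(515) = 1192497/1721977 - 3866720*1/(515*(1 + 9*515*(2 + 515*(-2 + 515)))) = 1192497*(1/1721977) - 3866720*1/(515*(1 + 9*515*(2 + 515*513))) = 1192497/1721977 - 3866720*1/(515*(1 + 9*515*(2 + 264195))) = 1192497/1721977 - 3866720*1/(515*(1 + 9*515*264197)) = 1192497/1721977 - 3866720*1/(515*(1 + 1224553095)) = 1192497/1721977 - 3866720/(515*1224553096) = 1192497/1721977 - 3866720/630644844440 = 1192497/1721977 - 3866720*1/630644844440 = 1192497/1721977 - 7436/1212778547 = 1446221974340887/2088376764027419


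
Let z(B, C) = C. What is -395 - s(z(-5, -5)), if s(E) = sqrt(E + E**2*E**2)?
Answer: -395 - 2*sqrt(155) ≈ -419.90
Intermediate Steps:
s(E) = sqrt(E + E**4)
-395 - s(z(-5, -5)) = -395 - sqrt(-5 + (-5)**4) = -395 - sqrt(-5 + 625) = -395 - sqrt(620) = -395 - 2*sqrt(155)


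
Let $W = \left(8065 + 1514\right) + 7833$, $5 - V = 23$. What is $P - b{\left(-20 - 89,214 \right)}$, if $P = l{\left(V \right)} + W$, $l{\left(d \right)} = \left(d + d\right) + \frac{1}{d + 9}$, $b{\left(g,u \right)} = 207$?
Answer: $\frac{154520}{9} \approx 17169.0$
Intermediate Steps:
$V = -18$ ($V = 5 - 23 = -18$)
$W = 17412$ ($W = 9579 + 7833 = 17412$)
$l{\left(d \right)} = \frac{1}{9 + d} + 2 d$ ($l{\left(d \right)} = 2 d + \frac{1}{9 + d} = \frac{1}{9 + d} + 2 d$)
$P = \frac{156383}{9}$ ($P = \frac{1 + 2 \left(-18\right)^{2} + 18 \left(-18\right)}{9 - 18} + 17412 = \frac{1 + 2 \cdot 324 - 324}{-9} + 17412 = - \frac{1 + 648 - 324}{9} + 17412 = \left(- \frac{1}{9}\right) 325 + 17412 = - \frac{325}{9} + 17412 = \frac{156383}{9} \approx 17376.0$)
$P - b{\left(-20 - 89,214 \right)} = \frac{156383}{9} - 207 = \frac{154520}{9}$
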